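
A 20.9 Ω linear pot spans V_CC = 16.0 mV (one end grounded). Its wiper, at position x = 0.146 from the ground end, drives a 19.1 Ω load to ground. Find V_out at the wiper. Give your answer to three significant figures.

V_out ≈ 2.06 mV

Lower segment x·R_p = 3.051 Ω; upper segment (1−x)·R_p = 17.85 Ω.
R_L loads the lower segment: effective lower R = 2.631 Ω.
Loaded-divider output: V_out = 16.0 × 0.1285 = 2.056 mV.
(Unloaded: V_out = x·V_CC = 2.34 mV.)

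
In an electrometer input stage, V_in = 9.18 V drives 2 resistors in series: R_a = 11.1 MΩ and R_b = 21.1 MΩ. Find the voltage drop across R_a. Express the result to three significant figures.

V ≈ 3.16 V

Total series resistance ΣR = 11.1 + 21.1 = 32.20 MΩ.
V = V_in · R/ΣR = 9.18 × 0.3447 = 3.165 V.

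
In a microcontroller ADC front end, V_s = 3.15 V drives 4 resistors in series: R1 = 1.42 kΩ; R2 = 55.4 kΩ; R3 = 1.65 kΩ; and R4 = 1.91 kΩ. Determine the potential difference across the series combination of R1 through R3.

V ≈ 3.05 V

Total series resistance ΣR = 1.42 + 55.4 + 1.65 + 1.91 = 60.38 kΩ.
R_{R1..R3} = 1.42 + 55.4 + 1.65 = 58.47 kΩ.
By the voltage-divider rule, V = 3.15 × 58.47/60.38 = 3.050 V.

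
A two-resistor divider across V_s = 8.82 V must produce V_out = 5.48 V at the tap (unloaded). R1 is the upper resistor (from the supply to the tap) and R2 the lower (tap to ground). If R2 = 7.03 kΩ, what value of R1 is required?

R1 ≈ 4.28 kΩ

V_out/V_s = R2/(R1+R2) = 0.6213.
Rearranging, R1 = R2·(1−k)/k = 7.03 × 0.6095 = 4.285 kΩ.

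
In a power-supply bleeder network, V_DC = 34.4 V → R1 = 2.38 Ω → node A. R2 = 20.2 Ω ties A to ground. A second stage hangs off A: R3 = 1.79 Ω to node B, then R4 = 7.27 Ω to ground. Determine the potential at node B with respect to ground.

The second stage (R3 + R4 = 9.060 Ω) loads node A in parallel with R2.
Effective lower resistance at A: R2 ‖ 9.060 = 6.255 Ω.
V_A = 34.4 × 6.255/(2.38 + 6.255) = 24.92 V.
Stage 2 is unloaded, so V_B = V_A · R4/(R3+R4) = 24.92 × 7.27/9.060 = 20.00 V.

V_B ≈ 20.0 V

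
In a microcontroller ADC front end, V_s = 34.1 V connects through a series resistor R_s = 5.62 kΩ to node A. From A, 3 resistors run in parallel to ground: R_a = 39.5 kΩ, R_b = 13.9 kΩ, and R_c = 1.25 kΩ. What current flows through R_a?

I ≈ 0.143 mA

Equivalent of the parallel group: R_p = 1.115 kΩ.
V_A by voltage divider: V_A = 34.1 × 1.115/(5.62 + 1.115) = 5.643 V.
I(R_a) = V_A / R_a = 5.643/39.5 = 0.1429 mA.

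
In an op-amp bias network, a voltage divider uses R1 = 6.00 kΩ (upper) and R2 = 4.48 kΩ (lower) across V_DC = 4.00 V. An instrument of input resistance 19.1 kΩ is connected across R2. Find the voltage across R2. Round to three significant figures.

The load sits in parallel with R2, giving an effective lower resistance R2' = R2·R_L/(R2+R_L) = 3.629 kΩ.
Now apply the divider: V_out = 4.00 × 0.3769 = 1.507 V.

V_out ≈ 1.51 V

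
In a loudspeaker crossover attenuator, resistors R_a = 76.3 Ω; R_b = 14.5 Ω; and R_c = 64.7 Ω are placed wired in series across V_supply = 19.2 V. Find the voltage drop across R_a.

V ≈ 9.42 V

Total series resistance ΣR = 76.3 + 14.5 + 64.7 = 155.5 Ω.
By the voltage-divider rule, V = 19.2 × 76.30/155.5 = 9.421 V.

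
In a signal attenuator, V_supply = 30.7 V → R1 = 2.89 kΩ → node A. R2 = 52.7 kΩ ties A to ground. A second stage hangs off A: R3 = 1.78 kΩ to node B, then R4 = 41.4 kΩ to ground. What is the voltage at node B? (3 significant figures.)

V_B ≈ 26.2 V

Node A sees R2 in parallel with the series input of stage 2, R3 + R4 = 43.18 kΩ.
Effective lower resistance at A: R2 ‖ 43.18 = 23.73 kΩ.
First divider: V_A = V_supply · 23.73/(2.89 + 23.73) = 27.37 V.
Stage 2 is unloaded, so V_B = V_A · R4/(R3+R4) = 27.37 × 41.4/43.18 = 26.24 V.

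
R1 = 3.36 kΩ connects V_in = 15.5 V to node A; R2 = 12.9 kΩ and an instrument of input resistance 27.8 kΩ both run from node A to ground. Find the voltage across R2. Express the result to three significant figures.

First combine the lower leg with the load: R2 ‖ R_L = 8.811 kΩ.
Then V_out = V_in · R2'/(R1 + R2') = 15.5 × 8.811/12.17 = 11.22 V.
(Unloaded it would be 12.3 V; the load pulls it down.)

V_out ≈ 11.2 V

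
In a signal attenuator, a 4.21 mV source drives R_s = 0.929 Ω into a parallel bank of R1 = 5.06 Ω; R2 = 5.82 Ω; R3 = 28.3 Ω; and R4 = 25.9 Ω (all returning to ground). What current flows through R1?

I ≈ 0.589 mA

Combine the parallel branches: R_p = (1/5.06 + 1/5.82 + 1/28.3 + 1/25.9)⁻¹ = 2.255 Ω.
Node voltage V_A = V_CC · R_p/(R_s + R_p) = 4.21 × 0.7083 = 2.982 mV.
I(R1) = V_A / R1 = 2.982/5.06 = 0.5893 mA.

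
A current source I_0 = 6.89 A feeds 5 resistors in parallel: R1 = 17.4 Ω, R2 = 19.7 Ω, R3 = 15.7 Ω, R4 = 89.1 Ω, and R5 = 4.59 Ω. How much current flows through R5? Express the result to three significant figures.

Conductances: ΣG = 1/17.4 + 1/19.7 + 1/15.7 + 1/89.1 + 1/4.59 = 0.4010 (1/Ω).
By the current-divider rule, I = I_0 · G_k/ΣG = 6.89 × 0.5433 = 3.743 A.

I ≈ 3.74 A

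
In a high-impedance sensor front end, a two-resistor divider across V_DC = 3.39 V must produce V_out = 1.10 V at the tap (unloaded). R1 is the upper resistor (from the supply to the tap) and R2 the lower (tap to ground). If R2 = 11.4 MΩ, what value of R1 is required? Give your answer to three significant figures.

V_out/V_DC = R2/(R1+R2) = 0.3245.
So R1 = R2 · (V_DC/V_out − 1) = 11.4 × (3.39/1.10 − 1) = 11.4 × 2.082 = 23.73 MΩ.

R1 ≈ 23.7 MΩ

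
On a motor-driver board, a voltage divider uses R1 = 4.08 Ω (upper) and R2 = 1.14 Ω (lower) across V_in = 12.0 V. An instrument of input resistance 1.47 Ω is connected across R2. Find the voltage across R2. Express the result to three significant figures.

V_out ≈ 1.63 V

First combine the lower leg with the load: R2 ‖ R_L = 0.6421 Ω.
Voltage divider with the loaded lower leg: V_out = 12.0 × 0.6421/(4.08 + 0.6421) = 12.0 × 0.1360 = 1.632 V.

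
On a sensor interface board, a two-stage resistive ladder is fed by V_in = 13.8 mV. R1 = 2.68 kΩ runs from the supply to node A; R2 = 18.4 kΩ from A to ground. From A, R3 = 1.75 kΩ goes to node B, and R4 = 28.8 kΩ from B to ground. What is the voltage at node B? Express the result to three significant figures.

Looking into the second stage from A: R3 + R4 = 30.55 kΩ appears in parallel with R2.
Effective lower resistance at A: R2 ‖ 30.55 = 11.48 kΩ.
First divider: V_A = V_in · 11.48/(2.68 + 11.48) = 11.19 mV.
V_B = V_A × 0.9427 = 10.55 mV.

V_B ≈ 10.5 mV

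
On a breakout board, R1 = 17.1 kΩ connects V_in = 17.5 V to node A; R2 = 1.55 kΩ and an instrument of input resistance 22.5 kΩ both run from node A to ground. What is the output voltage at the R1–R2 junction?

V_out ≈ 1.37 V

First combine the lower leg with the load: R2 ‖ R_L = 1.450 kΩ.
Now apply the divider: V_out = 17.5 × 0.07817 = 1.368 V.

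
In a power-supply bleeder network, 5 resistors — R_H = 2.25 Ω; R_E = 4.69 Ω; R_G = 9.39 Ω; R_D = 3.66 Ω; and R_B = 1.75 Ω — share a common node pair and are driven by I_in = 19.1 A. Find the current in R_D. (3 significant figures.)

Conductances: ΣG = 1/2.25 + 1/4.69 + 1/9.39 + 1/3.66 + 1/1.75 = 1.609 (1/Ω).
By the current-divider rule, I = I_in · G_k/ΣG = 19.1 × 0.1698 = 3.244 A.

I ≈ 3.24 A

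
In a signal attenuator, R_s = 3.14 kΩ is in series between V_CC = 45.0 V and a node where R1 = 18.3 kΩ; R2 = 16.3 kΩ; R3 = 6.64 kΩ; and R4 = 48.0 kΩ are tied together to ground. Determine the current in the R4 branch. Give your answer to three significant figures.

Equivalent of the parallel group: R_p = 3.479 kΩ.
V_A = 45.0 × 3.479/6.619 = 23.65 V.
Branch current I = V_A/R4 = 23.65/48.0 = 0.4928 mA.

I ≈ 0.493 mA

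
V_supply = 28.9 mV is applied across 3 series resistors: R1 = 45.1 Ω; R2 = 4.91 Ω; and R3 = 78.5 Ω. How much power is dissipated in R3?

P ≈ 3.97 µW

Series current I = V_supply/ΣR = 28.9/128.5 = 0.2249 mA.
P = I²R = 0.05057 × 78.5 = 3.970 µW.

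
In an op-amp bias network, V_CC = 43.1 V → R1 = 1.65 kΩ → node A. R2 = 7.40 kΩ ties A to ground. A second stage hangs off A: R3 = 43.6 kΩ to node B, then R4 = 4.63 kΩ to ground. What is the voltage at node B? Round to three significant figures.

V_B ≈ 3.29 V

Node A sees R2 in parallel with the series input of stage 2, R3 + R4 = 48.23 kΩ.
Effective lower resistance at A: R2 ‖ 48.23 = 6.416 kΩ.
V_A = 43.1 × 6.416/(1.65 + 6.416) = 34.28 V.
V_B = V_A × 0.09600 = 3.291 V.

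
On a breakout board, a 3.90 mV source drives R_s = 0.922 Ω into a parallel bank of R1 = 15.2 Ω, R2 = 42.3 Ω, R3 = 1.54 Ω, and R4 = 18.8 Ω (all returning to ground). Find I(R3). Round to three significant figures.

I ≈ 1.46 mA

Equivalent of the parallel group: R_p = 1.263 Ω.
Node voltage V_A = V_DC · R_p/(R_s + R_p) = 3.90 × 0.5780 = 2.254 mV.
Branch current I = V_A/R3 = 2.254/1.54 = 1.464 mA.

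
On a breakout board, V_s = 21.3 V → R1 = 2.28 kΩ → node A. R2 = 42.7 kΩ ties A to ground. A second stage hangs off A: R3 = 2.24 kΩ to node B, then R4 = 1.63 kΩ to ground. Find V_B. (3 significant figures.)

The second stage (R3 + R4 = 3.870 kΩ) loads node A in parallel with R2.
R2 ‖ (R3+R4) = 3.548 kΩ.
V_A = 21.3 × 3.548/(2.28 + 3.548) = 12.97 V.
Then the unloaded second divider: V_B = V_A × R4/(R3+R4) = 12.97 × 0.4212 = 5.462 V.

V_B ≈ 5.46 V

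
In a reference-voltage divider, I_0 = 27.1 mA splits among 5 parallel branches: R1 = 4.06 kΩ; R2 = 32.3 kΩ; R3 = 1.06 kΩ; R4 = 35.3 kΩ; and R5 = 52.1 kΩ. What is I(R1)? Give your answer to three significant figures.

I ≈ 5.26 mA

Conductances: ΣG = 1/4.06 + 1/32.3 + 1/1.06 + 1/35.3 + 1/52.1 = 1.268 (1/kΩ).
By the current-divider rule, I = I_0 · G_k/ΣG = 27.1 × 0.1942 = 5.263 mA.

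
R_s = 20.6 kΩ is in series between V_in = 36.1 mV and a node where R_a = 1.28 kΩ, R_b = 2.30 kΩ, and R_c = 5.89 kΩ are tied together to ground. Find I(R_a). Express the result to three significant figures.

I ≈ 0.954 µA

Parallel bank: R_p = 1/(1/1.28 + 1/2.30 + 1/5.89) = 0.7216 kΩ.
V_A by voltage divider: V_A = 36.1 × 0.7216/(20.6 + 0.7216) = 1.222 mV.
Branch current I = V_A/R_a = 1.222/1.28 = 0.9545 µA.
(Check via current divider: I_total = 1.693 µA; share G_k/ΣG = 0.5637 → same result.)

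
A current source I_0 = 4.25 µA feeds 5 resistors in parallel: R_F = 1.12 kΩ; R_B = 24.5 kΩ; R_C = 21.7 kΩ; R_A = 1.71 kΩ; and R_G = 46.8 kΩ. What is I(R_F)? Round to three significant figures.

Total conductance ΣG = 1/1.12 + 1/24.5 + 1/21.7 + 1/1.71 + 1/46.8 = 1.586 (units of 1/kΩ).
Current divider: I(R_F) = I_0 · G_k/ΣG = 4.25 × (0.8929/1.586) = 4.25 × 0.5630 = 2.393 µA.

I ≈ 2.39 µA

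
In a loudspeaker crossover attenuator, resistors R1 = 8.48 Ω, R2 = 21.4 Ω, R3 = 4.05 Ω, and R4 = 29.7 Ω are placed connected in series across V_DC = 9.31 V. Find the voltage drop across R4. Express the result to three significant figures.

V ≈ 4.35 V

Total series resistance ΣR = 8.48 + 21.4 + 4.05 + 29.7 = 63.63 Ω.
By the voltage-divider rule, V = 9.31 × 29.70/63.63 = 4.346 V.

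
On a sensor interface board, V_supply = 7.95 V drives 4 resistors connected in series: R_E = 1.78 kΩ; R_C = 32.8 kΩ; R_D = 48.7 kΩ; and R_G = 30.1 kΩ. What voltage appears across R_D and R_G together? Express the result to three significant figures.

Series total: ΣR = 1.78 + 32.8 + 48.7 + 30.1 = 113.4 kΩ.
R_{R_D..R_G} = 48.7 + 30.1 = 78.80 kΩ.
By the voltage-divider rule, V = 7.95 × 78.80/113.4 = 5.525 V.

V ≈ 5.53 V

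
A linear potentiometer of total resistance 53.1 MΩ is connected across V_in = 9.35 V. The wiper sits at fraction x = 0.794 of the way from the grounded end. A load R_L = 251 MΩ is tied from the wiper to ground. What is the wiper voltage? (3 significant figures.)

V_out ≈ 7.18 V

Split the track: R_lower = x·R_p = 42.16 MΩ, R_upper = (1−x)·R_p = 10.94 MΩ.
(x·R_p) ‖ R_L = 36.10 MΩ.
Then V_out = V_in · 36.10/(10.94 + 36.10) = 7.176 V.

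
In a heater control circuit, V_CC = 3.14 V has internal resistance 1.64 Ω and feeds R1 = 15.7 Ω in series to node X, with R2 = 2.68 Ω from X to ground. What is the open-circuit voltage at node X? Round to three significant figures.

V_th ≈ 0.420 V

R1' = 1.64 + 15.7 = 17.34 Ω (source resistance + R1).
Open-circuit (no load on X): V_th = V_CC · R2/(R1' + R2) = 3.14 × 2.68/(17.34 + 2.68) = 0.4203 V.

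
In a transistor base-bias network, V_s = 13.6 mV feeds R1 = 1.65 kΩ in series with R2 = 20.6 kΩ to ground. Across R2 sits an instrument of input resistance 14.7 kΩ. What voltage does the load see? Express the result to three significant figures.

R2 ‖ R_L = (20.6 × 14.7)/(20.6 + 14.7) = 8.578 kΩ.
Voltage divider with the loaded lower leg: V_out = 13.6 × 8.578/(1.65 + 8.578) = 13.6 × 0.8387 = 11.41 mV.

V_out ≈ 11.4 mV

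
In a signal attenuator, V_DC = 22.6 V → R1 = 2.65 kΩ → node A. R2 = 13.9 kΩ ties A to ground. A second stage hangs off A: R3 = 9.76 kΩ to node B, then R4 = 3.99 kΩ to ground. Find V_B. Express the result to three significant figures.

The second stage (R3 + R4 = 13.75 kΩ) loads node A in parallel with R2.
Effective lower resistance at A: R2 ‖ 13.75 = 6.912 kΩ.
First divider: V_A = V_DC · 6.912/(2.65 + 6.912) = 16.34 V.
V_B = V_A × 0.2902 = 4.741 V.

V_B ≈ 4.74 V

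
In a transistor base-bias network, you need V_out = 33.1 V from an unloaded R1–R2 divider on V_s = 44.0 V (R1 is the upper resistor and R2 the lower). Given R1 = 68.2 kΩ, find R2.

R2 ≈ 207 kΩ

The divider ratio is R2/(R1+R2) = 33.1/44.0 = 0.7523.
Rearranging, R2 = R1·k/(1−k) = 68.2 × 3.037 = 207.1 kΩ.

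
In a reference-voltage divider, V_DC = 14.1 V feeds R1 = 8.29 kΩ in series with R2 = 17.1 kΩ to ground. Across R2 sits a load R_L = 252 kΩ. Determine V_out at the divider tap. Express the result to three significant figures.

V_out ≈ 9.29 V

First combine the lower leg with the load: R2 ‖ R_L = 16.01 kΩ.
Voltage divider with the loaded lower leg: V_out = 14.1 × 16.01/(8.29 + 16.01) = 14.1 × 0.6589 = 9.290 V.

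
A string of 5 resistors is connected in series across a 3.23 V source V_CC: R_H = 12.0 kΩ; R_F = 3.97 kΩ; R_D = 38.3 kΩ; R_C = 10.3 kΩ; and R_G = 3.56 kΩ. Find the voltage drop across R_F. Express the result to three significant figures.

ΣR = 12.0 + 3.97 + 38.3 + 10.3 + 3.56 = 68.13 kΩ.
V = V_CC · R/ΣR = 3.23 × 0.05827 = 0.1882 V.

V ≈ 0.188 V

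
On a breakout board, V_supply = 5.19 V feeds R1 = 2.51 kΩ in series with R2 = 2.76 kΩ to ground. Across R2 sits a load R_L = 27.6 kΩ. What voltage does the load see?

First combine the lower leg with the load: R2 ‖ R_L = 2.509 kΩ.
Then V_out = V_supply · R2'/(R1 + R2') = 5.19 × 2.509/5.019 = 2.595 V.

V_out ≈ 2.59 V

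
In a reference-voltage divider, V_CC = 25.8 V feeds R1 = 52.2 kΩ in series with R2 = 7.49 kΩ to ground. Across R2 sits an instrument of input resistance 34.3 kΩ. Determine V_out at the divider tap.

V_out ≈ 2.72 V

R2 ‖ R_L = (7.49 × 34.3)/(7.49 + 34.3) = 6.148 kΩ.
Voltage divider with the loaded lower leg: V_out = 25.8 × 6.148/(52.2 + 6.148) = 25.8 × 0.1054 = 2.718 V.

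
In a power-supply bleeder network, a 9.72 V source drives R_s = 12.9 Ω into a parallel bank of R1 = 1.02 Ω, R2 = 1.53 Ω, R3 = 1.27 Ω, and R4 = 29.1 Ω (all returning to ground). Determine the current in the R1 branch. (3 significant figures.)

Combine the parallel branches: R_p = (1/1.02 + 1/1.53 + 1/1.27 + 1/29.1)⁻¹ = 0.4072 Ω.
V_A = 9.72 × 0.4072/13.31 = 0.2974 V.
Branch current I = V_A/R1 = 0.2974/1.02 = 0.2916 A.
(Check via current divider: I_total = 0.7304 A; share G_k/ΣG = 0.3992 → same result.)

I ≈ 0.292 A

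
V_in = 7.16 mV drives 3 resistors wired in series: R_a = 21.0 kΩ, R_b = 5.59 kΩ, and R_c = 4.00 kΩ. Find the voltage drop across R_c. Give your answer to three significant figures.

ΣR = 21.0 + 5.59 + 4.00 = 30.59 kΩ.
V = V_in · R/ΣR = 7.16 × 0.1308 = 0.9363 mV.

V ≈ 0.936 mV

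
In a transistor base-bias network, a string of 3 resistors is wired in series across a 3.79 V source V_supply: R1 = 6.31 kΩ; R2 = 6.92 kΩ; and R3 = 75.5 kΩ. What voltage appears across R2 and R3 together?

V ≈ 3.52 V

Series total: ΣR = 6.31 + 6.92 + 75.5 = 88.73 kΩ.
R_{R2..R3} = 6.92 + 75.5 = 82.42 kΩ.
Voltage divider: V = V_supply · (82.42 / 88.73) = 3.79 × 0.9289 = 3.520 V.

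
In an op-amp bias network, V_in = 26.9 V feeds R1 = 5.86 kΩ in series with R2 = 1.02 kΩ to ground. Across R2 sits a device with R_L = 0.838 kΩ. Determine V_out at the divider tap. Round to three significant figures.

V_out ≈ 1.96 V

R2 ‖ R_L = (1.02 × 0.838)/(1.02 + 0.838) = 0.4600 kΩ.
Then V_out = V_in · R2'/(R1 + R2') = 26.9 × 0.4600/6.320 = 1.958 V.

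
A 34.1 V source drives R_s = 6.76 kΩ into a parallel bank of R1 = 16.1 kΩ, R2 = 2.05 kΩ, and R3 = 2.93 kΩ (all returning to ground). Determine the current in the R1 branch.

I ≈ 0.302 mA

Equivalent of the parallel group: R_p = 1.122 kΩ.
V_A = 34.1 × 1.122/7.882 = 4.854 V.
Branch current I = V_A/R1 = 4.854/16.1 = 0.3015 mA.
(Equivalently: I_total = 4.326 mA, then current-divider fraction G_k/ΣG = 0.06969.)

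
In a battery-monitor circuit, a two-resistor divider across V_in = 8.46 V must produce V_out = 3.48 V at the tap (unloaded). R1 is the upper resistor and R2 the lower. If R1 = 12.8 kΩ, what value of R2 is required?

V_out/V_in = R2/(R1+R2) = 0.4113.
R2 = R1 · 0.4113/(1 − 0.4113) = 8.945 kΩ.

R2 ≈ 8.94 kΩ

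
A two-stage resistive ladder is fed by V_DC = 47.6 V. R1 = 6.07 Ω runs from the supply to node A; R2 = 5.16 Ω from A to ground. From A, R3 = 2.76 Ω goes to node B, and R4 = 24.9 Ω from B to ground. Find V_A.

The second stage (R3 + R4 = 27.66 Ω) loads node A in parallel with R2.
Effective lower resistance at A: R2 ‖ 27.66 = 4.349 Ω.
V_A = 47.6 × 4.349/(6.07 + 4.349) = 19.87 V.

V_A ≈ 19.9 V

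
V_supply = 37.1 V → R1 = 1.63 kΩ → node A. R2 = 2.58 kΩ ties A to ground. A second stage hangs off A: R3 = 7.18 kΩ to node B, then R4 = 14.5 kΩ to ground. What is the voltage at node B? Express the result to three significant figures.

The second stage (R3 + R4 = 21.68 kΩ) loads node A in parallel with R2.
Effective lower resistance at A: R2 ‖ 21.68 = 2.306 kΩ.
V_A = 37.1 × 2.306/(1.63 + 2.306) = 21.73 V.
V_B = V_A × 0.6688 = 14.54 V.

V_B ≈ 14.5 V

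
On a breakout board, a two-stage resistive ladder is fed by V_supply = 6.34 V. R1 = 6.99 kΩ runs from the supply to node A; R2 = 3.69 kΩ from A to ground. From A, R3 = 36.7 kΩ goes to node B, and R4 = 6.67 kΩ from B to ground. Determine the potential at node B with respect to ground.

The second stage (R3 + R4 = 43.37 kΩ) loads node A in parallel with R2.
R2 ‖ (R3+R4) = 3.401 kΩ.
First divider: V_A = V_supply · 3.401/(6.99 + 3.401) = 2.075 V.
V_B = V_A × 0.1538 = 0.3191 V.

V_B ≈ 0.319 V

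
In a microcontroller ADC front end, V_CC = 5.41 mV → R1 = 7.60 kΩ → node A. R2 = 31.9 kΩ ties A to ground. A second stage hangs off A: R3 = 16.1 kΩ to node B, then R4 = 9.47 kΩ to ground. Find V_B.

Node A sees R2 in parallel with the series input of stage 2, R3 + R4 = 25.57 kΩ.
R2 ‖ (R3+R4) = 14.19 kΩ.
So V_A = 5.41 × 0.6513 = 3.523 mV.
Stage 2 is unloaded, so V_B = V_A · R4/(R3+R4) = 3.523 × 9.47/25.57 = 1.305 mV.

V_B ≈ 1.30 mV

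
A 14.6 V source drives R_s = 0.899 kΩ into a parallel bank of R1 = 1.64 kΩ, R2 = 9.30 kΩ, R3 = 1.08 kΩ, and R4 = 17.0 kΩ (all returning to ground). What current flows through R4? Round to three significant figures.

I ≈ 0.339 mA

Combine the parallel branches: R_p = (1/1.64 + 1/9.30 + 1/1.08 + 1/17.0)⁻¹ = 0.5875 kΩ.
Node voltage V_A = V_in · R_p/(R_s + R_p) = 14.6 × 0.3952 = 5.770 V.
I(R4) = V_A / R4 = 5.770/17.0 = 0.3394 mA.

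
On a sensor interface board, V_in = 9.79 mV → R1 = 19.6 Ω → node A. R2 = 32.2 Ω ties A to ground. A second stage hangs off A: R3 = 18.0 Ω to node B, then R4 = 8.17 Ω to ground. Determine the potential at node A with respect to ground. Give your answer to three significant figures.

V_A ≈ 4.15 mV

Looking into the second stage from A: R3 + R4 = 26.17 Ω appears in parallel with R2.
Effective lower resistance at A: R2 ‖ 26.17 = 14.44 Ω.
V_A = 9.79 × 14.44/(19.6 + 14.44) = 4.152 mV.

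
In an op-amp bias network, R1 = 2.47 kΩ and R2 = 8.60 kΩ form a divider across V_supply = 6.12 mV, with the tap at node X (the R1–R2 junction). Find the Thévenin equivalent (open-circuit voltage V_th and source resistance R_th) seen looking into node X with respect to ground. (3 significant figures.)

Open-circuit (no load on X): V_th = V_supply · R2/(R1 + R2) = 6.12 × 8.60/(2.470 + 8.60) = 4.754 mV.
With V_supply suppressed (replaced by a short), R_th = R1 ‖ R2 = (2.470 × 8.60)/(2.470 + 8.60) = 1.919 kΩ.

V_th ≈ 4.75 mV, R_th ≈ 1.92 kΩ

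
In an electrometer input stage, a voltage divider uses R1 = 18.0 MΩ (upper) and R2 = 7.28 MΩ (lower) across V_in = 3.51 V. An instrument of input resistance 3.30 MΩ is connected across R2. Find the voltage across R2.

First combine the lower leg with the load: R2 ‖ R_L = 2.271 MΩ.
Now apply the divider: V_out = 3.51 × 0.1120 = 0.3932 V.

V_out ≈ 0.393 V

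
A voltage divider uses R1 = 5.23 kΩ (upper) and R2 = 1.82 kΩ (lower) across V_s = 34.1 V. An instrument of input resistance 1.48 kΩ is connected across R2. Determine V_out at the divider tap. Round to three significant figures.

The load sits in parallel with R2, giving an effective lower resistance R2' = R2·R_L/(R2+R_L) = 0.8162 kΩ.
Now apply the divider: V_out = 34.1 × 0.1350 = 4.603 V.
(Unloaded it would be 8.80 V; the load pulls it down.)

V_out ≈ 4.60 V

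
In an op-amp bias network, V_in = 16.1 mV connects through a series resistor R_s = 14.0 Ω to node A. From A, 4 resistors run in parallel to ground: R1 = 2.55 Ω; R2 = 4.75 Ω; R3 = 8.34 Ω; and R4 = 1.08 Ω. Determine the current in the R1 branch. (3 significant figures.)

I ≈ 0.262 mA

Parallel bank: R_p = 1/(1/2.55 + 1/4.75 + 1/8.34 + 1/1.08) = 0.6066 Ω.
Node voltage V_A = V_in · R_p/(R_s + R_p) = 16.1 × 0.04153 = 0.6686 mV.
Branch current I = V_A/R1 = 0.6686/2.55 = 0.2622 mA.
(Equivalently: I_total = 1.102 mA, then current-divider fraction G_k/ΣG = 0.2379.)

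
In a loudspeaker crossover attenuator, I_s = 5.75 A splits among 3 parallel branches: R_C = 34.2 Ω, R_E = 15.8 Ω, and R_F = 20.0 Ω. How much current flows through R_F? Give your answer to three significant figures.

Total conductance ΣG = 1/34.2 + 1/15.8 + 1/20.0 = 0.1425 (units of 1/Ω).
Current divider: I(R_F) = I_s · G_k/ΣG = 5.75 × (0.05000/0.1425) = 5.75 × 0.3508 = 2.017 A.

I ≈ 2.02 A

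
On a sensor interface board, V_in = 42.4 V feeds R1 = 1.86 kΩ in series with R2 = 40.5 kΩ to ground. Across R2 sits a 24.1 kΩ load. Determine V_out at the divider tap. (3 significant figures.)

First combine the lower leg with the load: R2 ‖ R_L = 15.11 kΩ.
Now apply the divider: V_out = 42.4 × 0.8904 = 37.75 V.
(Unloaded it would be 40.5 V; the load pulls it down.)

V_out ≈ 37.8 V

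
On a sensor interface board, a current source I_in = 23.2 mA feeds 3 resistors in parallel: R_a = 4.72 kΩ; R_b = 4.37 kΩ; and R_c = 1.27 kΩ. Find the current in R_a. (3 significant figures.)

ΣG = 1/4.72 + 1/4.37 + 1/1.27 = 1.228.
R_a takes the fraction G_k/ΣG = 0.2119/1.228 = 0.1725, so I = 23.2 × 0.1725 = 4.002 mA.

I ≈ 4.00 mA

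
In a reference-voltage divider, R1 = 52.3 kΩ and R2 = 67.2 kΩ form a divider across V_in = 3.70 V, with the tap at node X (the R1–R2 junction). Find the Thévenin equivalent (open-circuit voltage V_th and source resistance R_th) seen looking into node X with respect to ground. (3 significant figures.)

Open-circuit (no load on X): V_th = V_in · R2/(R1 + R2) = 3.70 × 67.2/(52.30 + 67.2) = 2.081 V.
Looking into X with the source shorted: R_th = R1·R2/(R1+R2) = 52.30 × 67.2/119.5 = 29.41 kΩ.

V_th ≈ 2.08 V, R_th ≈ 29.4 kΩ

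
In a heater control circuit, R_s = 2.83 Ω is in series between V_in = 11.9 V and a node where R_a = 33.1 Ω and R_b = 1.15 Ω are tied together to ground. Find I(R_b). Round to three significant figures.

I ≈ 2.92 A

Combine the parallel branches: R_p = (1/33.1 + 1/1.15)⁻¹ = 1.111 Ω.
V_A = 11.9 × 1.111/3.941 = 3.356 V.
I(R_b) = V_A / R_b = 3.356/1.15 = 2.918 A.
(Equivalently: I_total = 3.019 A, then current-divider fraction G_k/ΣG = 0.9664.)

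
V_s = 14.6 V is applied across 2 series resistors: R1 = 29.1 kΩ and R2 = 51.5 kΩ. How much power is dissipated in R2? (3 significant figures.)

P ≈ 1.69 mW

The common current is I = 14.6/80.60 = 0.1811 mA.
P(R2) = I²·R2 = (0.1811)² × 51.5 = 1.690 mW.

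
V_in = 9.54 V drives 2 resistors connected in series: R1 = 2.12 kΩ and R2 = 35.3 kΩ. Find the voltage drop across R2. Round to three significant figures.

V ≈ 9.00 V

Total series resistance ΣR = 2.12 + 35.3 = 37.42 kΩ.
V = V_in · R/ΣR = 9.54 × 0.9433 = 9.000 V.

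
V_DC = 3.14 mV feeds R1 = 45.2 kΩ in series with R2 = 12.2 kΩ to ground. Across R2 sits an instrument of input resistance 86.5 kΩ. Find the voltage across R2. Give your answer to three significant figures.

V_out ≈ 0.601 mV

R2 ‖ R_L = (12.2 × 86.5)/(12.2 + 86.5) = 10.69 kΩ.
Now apply the divider: V_out = 3.14 × 0.1913 = 0.6007 mV.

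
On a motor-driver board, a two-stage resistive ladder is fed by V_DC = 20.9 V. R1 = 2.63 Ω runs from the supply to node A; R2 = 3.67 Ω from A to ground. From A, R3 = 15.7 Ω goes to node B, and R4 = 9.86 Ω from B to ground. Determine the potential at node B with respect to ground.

Node A sees R2 in parallel with the series input of stage 2, R3 + R4 = 25.56 Ω.
R2 ‖ (R3+R4) = 3.209 Ω.
V_A = 20.9 × 3.209/(2.63 + 3.209) = 11.49 V.
Then the unloaded second divider: V_B = V_A × R4/(R3+R4) = 11.49 × 0.3858 = 4.431 V.

V_B ≈ 4.43 V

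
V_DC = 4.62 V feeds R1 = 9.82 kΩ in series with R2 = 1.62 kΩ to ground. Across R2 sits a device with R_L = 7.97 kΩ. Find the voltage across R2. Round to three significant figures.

First combine the lower leg with the load: R2 ‖ R_L = 1.346 kΩ.
Now apply the divider: V_out = 4.62 × 0.1206 = 0.5570 V.

V_out ≈ 0.557 V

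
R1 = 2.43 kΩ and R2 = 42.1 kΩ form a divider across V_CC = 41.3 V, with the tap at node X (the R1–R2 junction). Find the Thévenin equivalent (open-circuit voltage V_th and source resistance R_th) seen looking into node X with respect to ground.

V_th is the unloaded tap voltage: V_CC · R2/(R1+R2) = 41.3 × 0.9454 = 39.05 V.
Looking into X with the source shorted: R_th = R1·R2/(R1+R2) = 2.430 × 42.1/44.53 = 2.297 kΩ.

V_th ≈ 39.0 V, R_th ≈ 2.30 kΩ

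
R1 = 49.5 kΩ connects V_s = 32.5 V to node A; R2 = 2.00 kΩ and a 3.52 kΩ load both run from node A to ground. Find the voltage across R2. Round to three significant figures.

V_out ≈ 0.816 V

First combine the lower leg with the load: R2 ‖ R_L = 1.275 kΩ.
Then V_out = V_s · R2'/(R1 + R2') = 32.5 × 1.275/50.78 = 0.8163 V.
(Unloaded it would be 1.26 V; the load pulls it down.)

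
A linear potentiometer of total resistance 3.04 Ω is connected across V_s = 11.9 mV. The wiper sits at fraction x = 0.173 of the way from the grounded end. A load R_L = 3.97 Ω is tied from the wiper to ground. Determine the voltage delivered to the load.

Lower segment x·R_p = 0.5259 Ω; upper segment (1−x)·R_p = 2.514 Ω.
(x·R_p) ‖ R_L = 0.4644 Ω.
Then V_out = V_s · 0.4644/(2.514 + 0.4644) = 1.855 mV.

V_out ≈ 1.86 mV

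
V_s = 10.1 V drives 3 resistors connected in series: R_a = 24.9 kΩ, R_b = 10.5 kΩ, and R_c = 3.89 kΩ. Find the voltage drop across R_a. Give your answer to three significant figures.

ΣR = 24.9 + 10.5 + 3.89 = 39.29 kΩ.
Voltage divider: V = V_s · (24.90 / 39.29) = 10.1 × 0.6337 = 6.401 V.

V ≈ 6.40 V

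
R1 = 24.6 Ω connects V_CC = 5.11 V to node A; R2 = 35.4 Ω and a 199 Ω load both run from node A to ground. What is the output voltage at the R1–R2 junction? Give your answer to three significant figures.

First combine the lower leg with the load: R2 ‖ R_L = 30.05 Ω.
Voltage divider with the loaded lower leg: V_out = 5.11 × 30.05/(24.6 + 30.05) = 5.11 × 0.5499 = 2.810 V.

V_out ≈ 2.81 V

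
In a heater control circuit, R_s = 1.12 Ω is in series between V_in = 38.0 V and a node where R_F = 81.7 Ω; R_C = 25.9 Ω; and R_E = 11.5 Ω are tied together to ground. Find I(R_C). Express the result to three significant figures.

Combine the parallel branches: R_p = (1/81.7 + 1/25.9 + 1/11.5)⁻¹ = 7.257 Ω.
V_A = 38.0 × 7.257/8.377 = 32.92 V.
I(R_C) = V_A / R_C = 32.92/25.9 = 1.271 A.

I ≈ 1.27 A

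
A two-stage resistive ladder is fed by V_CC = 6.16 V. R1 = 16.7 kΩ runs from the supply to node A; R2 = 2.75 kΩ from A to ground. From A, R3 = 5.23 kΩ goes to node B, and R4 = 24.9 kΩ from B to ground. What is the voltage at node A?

Looking into the second stage from A: R3 + R4 = 30.13 kΩ appears in parallel with R2.
Effective lower resistance at A: R2 ‖ 30.13 = 2.520 kΩ.
First divider: V_A = V_CC · 2.520/(16.7 + 2.520) = 0.8077 V.

V_A ≈ 0.808 V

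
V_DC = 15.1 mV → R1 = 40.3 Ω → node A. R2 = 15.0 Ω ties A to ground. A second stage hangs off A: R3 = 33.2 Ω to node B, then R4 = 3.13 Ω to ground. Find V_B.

V_B ≈ 0.271 mV

Node A sees R2 in parallel with the series input of stage 2, R3 + R4 = 36.33 Ω.
Effective lower resistance at A: R2 ‖ 36.33 = 10.62 Ω.
So V_A = 15.1 × 0.2085 = 3.148 mV.
Then the unloaded second divider: V_B = V_A × R4/(R3+R4) = 3.148 × 0.08615 = 0.2713 mV.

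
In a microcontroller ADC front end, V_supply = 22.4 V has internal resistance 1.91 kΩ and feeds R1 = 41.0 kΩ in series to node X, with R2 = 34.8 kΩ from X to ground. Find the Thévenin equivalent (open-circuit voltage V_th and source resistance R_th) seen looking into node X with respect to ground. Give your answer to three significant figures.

R1' = 1.91 + 41.0 = 42.91 kΩ (source resistance + R1).
V_th is the unloaded tap voltage: V_supply · R2/(R1'+R2) = 22.4 × 0.4478 = 10.03 V.
Looking into X with the source shorted: R_th = R1'·R2/(R1'+R2) = 42.91 × 34.8/77.71 = 19.22 kΩ.

V_th ≈ 10.0 V, R_th ≈ 19.2 kΩ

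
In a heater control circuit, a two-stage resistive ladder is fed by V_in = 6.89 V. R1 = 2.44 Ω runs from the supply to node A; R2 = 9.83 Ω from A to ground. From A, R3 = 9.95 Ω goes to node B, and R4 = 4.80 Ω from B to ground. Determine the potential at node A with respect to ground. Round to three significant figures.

V_A ≈ 4.87 V

Looking into the second stage from A: R3 + R4 = 14.75 Ω appears in parallel with R2.
Effective lower resistance at A: R2 ‖ 14.75 = 5.899 Ω.
So V_A = 6.89 × 0.7074 = 4.874 V.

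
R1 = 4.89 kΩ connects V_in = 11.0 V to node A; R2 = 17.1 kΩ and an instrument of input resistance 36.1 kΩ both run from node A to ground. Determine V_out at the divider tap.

The load sits in parallel with R2, giving an effective lower resistance R2' = R2·R_L/(R2+R_L) = 11.60 kΩ.
Then V_out = V_in · R2'/(R1 + R2') = 11.0 × 11.60/16.49 = 7.739 V.

V_out ≈ 7.74 V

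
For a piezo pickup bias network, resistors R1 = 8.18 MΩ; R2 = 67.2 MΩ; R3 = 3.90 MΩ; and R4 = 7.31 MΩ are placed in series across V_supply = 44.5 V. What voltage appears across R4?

Total series resistance ΣR = 8.18 + 67.2 + 3.90 + 7.31 = 86.59 MΩ.
V = V_supply · R/ΣR = 44.5 × 0.08442 = 3.757 V.

V ≈ 3.76 V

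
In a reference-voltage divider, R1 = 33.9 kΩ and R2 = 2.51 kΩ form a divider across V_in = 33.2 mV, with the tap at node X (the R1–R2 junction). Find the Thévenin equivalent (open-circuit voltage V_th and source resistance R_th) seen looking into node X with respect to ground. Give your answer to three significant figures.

V_th is the unloaded tap voltage: V_in · R2/(R1+R2) = 33.2 × 0.06894 = 2.289 mV.
Zeroing V_in shorts the top of R1 to ground, so R_th = R1 ‖ R2 = 2.337 kΩ.

V_th ≈ 2.29 mV, R_th ≈ 2.34 kΩ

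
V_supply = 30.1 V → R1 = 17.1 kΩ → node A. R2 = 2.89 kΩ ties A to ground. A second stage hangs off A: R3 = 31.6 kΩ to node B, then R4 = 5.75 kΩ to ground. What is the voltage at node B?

V_B ≈ 0.628 V

Looking into the second stage from A: R3 + R4 = 37.35 kΩ appears in parallel with R2.
Effective lower resistance at A: R2 ‖ 37.35 = 2.682 kΩ.
First divider: V_A = V_supply · 2.682/(17.1 + 2.682) = 4.081 V.
V_B = V_A × 0.1539 = 0.6283 V.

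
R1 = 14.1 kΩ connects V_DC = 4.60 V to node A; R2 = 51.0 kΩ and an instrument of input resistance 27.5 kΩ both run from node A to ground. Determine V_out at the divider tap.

V_out ≈ 2.57 V

R2 ‖ R_L = (51.0 × 27.5)/(51.0 + 27.5) = 17.87 kΩ.
Voltage divider with the loaded lower leg: V_out = 4.60 × 17.87/(14.1 + 17.87) = 4.60 × 0.5589 = 2.571 V.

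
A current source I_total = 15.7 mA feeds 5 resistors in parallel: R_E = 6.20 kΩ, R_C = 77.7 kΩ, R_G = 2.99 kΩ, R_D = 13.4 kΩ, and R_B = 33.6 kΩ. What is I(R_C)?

ΣG = 1/6.20 + 1/77.7 + 1/2.99 + 1/13.4 + 1/33.6 = 0.6130.
R_C takes the fraction G_k/ΣG = 0.01287/0.6130 = 0.02100, so I = 15.7 × 0.02100 = 0.3296 mA.

I ≈ 0.330 mA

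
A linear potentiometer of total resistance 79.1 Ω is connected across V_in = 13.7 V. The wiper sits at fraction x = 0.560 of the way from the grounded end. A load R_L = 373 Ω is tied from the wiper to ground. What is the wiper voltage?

Split the track: R_lower = x·R_p = 44.30 Ω, R_upper = (1−x)·R_p = 34.80 Ω.
(x·R_p) ‖ R_L = 39.59 Ω.
Loaded-divider output: V_out = 13.7 × 0.5322 = 7.291 V.

V_out ≈ 7.29 V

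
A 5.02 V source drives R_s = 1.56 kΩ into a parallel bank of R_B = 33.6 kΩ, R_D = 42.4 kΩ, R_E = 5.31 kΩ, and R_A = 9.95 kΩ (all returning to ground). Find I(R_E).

I ≈ 0.616 mA

Combine the parallel branches: R_p = (1/33.6 + 1/42.4 + 1/5.31 + 1/9.95)⁻¹ = 2.922 kΩ.
Node voltage V_A = V_in · R_p/(R_s + R_p) = 5.02 × 0.6520 = 3.273 V.
Branch current I = V_A/R_E = 3.273/5.31 = 0.6164 mA.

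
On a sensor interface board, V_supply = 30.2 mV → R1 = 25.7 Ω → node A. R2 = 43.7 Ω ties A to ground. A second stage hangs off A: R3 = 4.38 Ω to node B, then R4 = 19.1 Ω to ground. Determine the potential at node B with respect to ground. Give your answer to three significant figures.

Looking into the second stage from A: R3 + R4 = 23.48 Ω appears in parallel with R2.
Effective lower resistance at A: R2 ‖ 23.48 = 15.27 Ω.
First divider: V_A = V_supply · 15.27/(25.7 + 15.27) = 11.26 mV.
V_B = V_A × 0.8135 = 9.158 mV.

V_B ≈ 9.16 mV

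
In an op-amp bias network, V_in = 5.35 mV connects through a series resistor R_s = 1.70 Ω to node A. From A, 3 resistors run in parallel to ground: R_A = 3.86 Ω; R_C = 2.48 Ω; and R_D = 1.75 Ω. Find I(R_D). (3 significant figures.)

I ≈ 0.987 mA

Combine the parallel branches: R_p = (1/3.86 + 1/2.48 + 1/1.75)⁻¹ = 0.8106 Ω.
V_A = 5.35 × 0.8106/2.511 = 1.727 mV.
I(R_D) = V_A / R_D = 1.727/1.75 = 0.9870 mA.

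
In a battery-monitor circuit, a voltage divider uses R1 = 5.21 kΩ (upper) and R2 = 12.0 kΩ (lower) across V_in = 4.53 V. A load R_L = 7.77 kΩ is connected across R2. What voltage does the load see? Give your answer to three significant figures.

V_out ≈ 2.15 V

The load sits in parallel with R2, giving an effective lower resistance R2' = R2·R_L/(R2+R_L) = 4.716 kΩ.
Now apply the divider: V_out = 4.53 × 0.4751 = 2.152 V.
(Unloaded it would be 3.16 V; the load pulls it down.)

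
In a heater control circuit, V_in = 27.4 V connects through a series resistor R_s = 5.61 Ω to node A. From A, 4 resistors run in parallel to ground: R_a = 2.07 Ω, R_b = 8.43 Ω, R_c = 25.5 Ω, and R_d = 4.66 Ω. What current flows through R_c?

Equivalent of the parallel group: R_p = 1.169 Ω.
V_A by voltage divider: V_A = 27.4 × 1.169/(5.61 + 1.169) = 4.725 V.
Branch current I = V_A/R_c = 4.725/25.5 = 0.1853 A.

I ≈ 0.185 A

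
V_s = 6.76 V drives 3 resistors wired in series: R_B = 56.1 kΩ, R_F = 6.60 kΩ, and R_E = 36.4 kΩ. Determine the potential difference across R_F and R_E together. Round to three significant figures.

V ≈ 2.93 V

Total series resistance ΣR = 56.1 + 6.60 + 36.4 = 99.10 kΩ.
R_{R_F..R_E} = 6.60 + 36.4 = 43.00 kΩ.
Voltage divider: V = V_s · (43.00 / 99.10) = 6.76 × 0.4339 = 2.933 V.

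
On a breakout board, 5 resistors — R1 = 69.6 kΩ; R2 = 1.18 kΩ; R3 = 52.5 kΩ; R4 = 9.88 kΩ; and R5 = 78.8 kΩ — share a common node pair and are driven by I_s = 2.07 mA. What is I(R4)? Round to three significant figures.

I ≈ 0.211 mA

ΣG = 1/69.6 + 1/1.18 + 1/52.5 + 1/9.88 + 1/78.8 = 0.9948.
By the current-divider rule, I = I_s · G_k/ΣG = 2.07 × 0.1017 = 0.2106 mA.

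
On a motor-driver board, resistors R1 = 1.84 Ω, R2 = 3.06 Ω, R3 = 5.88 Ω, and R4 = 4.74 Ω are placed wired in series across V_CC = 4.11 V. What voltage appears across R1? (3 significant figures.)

ΣR = 1.84 + 3.06 + 5.88 + 4.74 = 15.52 Ω.
Voltage divider: V = V_CC · (1.840 / 15.52) = 4.11 × 0.1186 = 0.4873 V.

V ≈ 0.487 V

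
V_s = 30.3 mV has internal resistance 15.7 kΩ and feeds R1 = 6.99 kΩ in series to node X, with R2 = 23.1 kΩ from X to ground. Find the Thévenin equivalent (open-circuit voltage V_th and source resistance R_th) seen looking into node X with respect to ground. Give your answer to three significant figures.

V_th ≈ 15.3 mV, R_th ≈ 11.4 kΩ

R1' = 15.7 + 6.99 = 22.69 kΩ (source resistance + R1).
With X open, the divider is unloaded: V_th = 30.3 × 23.1/45.79 = 15.29 mV.
Zeroing V_s shorts the top of R1' to ground, so R_th = R1' ‖ R2 = 11.45 kΩ.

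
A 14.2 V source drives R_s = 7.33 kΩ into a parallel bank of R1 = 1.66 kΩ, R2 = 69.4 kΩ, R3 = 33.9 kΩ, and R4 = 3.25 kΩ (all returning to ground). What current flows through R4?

I ≈ 0.547 mA

Equivalent of the parallel group: R_p = 1.048 kΩ.
Node voltage V_A = V_supply · R_p/(R_s + R_p) = 14.2 × 0.1251 = 1.777 V.
I(R4) = V_A / R4 = 1.777/3.25 = 0.5466 mA.
(Equivalently: I_total = 1.695 mA, then current-divider fraction G_k/ΣG = 0.3225.)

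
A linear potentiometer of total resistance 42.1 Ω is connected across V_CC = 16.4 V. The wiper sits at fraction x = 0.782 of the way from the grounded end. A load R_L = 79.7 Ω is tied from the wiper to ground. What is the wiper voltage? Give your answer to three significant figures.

Lower segment x·R_p = 32.92 Ω; upper segment (1−x)·R_p = 9.178 Ω.
R_L loads the lower segment: effective lower R = 23.30 Ω.
V_out = 16.4 × 23.30/(9.178 + 23.30) = 11.77 V.
(Unloaded: V_out = x·V_CC = 12.8 V.)

V_out ≈ 11.8 V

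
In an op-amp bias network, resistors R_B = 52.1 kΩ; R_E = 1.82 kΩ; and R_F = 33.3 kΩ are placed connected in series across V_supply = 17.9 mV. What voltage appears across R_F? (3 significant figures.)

V ≈ 6.83 mV

Total series resistance ΣR = 52.1 + 1.82 + 33.3 = 87.22 kΩ.
Voltage divider: V = V_supply · (33.30 / 87.22) = 17.9 × 0.3818 = 6.834 mV.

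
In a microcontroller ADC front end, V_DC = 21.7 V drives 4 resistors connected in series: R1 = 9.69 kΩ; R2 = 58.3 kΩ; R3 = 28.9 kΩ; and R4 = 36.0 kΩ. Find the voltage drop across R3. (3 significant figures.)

V ≈ 4.72 V

Series total: ΣR = 9.69 + 58.3 + 28.9 + 36.0 = 132.9 kΩ.
V = V_DC · R/ΣR = 21.7 × 0.2175 = 4.719 V.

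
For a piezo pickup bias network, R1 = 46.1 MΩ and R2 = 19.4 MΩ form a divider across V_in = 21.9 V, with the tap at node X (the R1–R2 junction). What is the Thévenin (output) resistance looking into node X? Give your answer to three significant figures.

Zeroing V_in shorts the top of R1 to ground, so R_th = R1 ‖ R2 = 13.65 MΩ.

R_th ≈ 13.7 MΩ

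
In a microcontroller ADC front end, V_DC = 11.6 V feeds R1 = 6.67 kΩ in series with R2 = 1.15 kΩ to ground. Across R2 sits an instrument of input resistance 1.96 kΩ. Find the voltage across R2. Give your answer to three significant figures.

V_out ≈ 1.14 V

First combine the lower leg with the load: R2 ‖ R_L = 0.7248 kΩ.
Now apply the divider: V_out = 11.6 × 0.09801 = 1.137 V.
(Unloaded it would be 1.71 V; the load pulls it down.)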